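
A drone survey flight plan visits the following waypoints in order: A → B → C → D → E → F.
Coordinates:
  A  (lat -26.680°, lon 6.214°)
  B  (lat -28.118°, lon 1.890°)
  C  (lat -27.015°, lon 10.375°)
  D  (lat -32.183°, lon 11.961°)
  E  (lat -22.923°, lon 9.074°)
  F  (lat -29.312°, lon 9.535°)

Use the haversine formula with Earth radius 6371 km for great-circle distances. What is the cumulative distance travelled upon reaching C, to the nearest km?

Leg distances:
A→B: 455.8 km  (cumulative 455.8 km)
B→C: 845.1 km  (cumulative 1300.9 km)
Cumulative distance at C ≈ 1301 km.

1301 km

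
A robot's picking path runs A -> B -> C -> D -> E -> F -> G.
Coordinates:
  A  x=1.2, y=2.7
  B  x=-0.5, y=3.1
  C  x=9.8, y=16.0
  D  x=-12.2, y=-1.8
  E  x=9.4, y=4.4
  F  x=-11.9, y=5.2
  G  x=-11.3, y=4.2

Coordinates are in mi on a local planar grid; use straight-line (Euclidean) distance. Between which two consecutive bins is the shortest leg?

F–G

Leg distances:
A→B: 1.7 mi
B→C: 16.5 mi
C→D: 28.3 mi
D→E: 22.5 mi
E→F: 21.3 mi
F→G: 1.2 mi
The shortest leg is F–G at 1.2 mi.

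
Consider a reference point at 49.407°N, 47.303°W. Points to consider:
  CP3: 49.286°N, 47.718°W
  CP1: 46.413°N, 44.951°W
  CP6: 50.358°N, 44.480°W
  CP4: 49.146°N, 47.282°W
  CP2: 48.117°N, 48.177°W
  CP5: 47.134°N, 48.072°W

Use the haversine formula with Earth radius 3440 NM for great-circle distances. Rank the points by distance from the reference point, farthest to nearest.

CP1, CP5, CP6, CP2, CP3, CP4

Distance from the reference point at 49.407°N, 47.303°W to each:
CP1 46.413°N, 44.951°W: 203.1 NM
CP5 47.134°N, 48.072°W: 139.9 NM
CP6 50.358°N, 44.480°W: 123.2 NM
CP2 48.117°N, 48.177°W: 84.8 NM
CP3 49.286°N, 47.718°W: 17.8 NM
CP4 49.146°N, 47.282°W: 15.7 NM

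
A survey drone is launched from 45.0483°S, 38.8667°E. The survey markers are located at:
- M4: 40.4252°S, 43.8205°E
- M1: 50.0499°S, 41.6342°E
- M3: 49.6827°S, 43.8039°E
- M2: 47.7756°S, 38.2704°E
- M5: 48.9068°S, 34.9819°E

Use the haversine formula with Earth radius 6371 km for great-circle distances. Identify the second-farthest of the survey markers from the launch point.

Distance to each, sorted:
M4: 653.9 km
M3: 635.2 km
M1: 593.6 km
M5: 520.4 km
M2: 306.7 km
The second-farthest is M3 at 635.2 km.

M3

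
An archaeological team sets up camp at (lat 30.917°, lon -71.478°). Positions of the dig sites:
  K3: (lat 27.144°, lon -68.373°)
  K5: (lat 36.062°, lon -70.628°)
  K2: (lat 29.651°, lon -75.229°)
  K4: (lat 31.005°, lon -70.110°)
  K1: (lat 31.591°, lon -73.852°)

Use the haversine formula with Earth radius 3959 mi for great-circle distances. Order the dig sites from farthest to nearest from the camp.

Distance from the camp at (lat 30.917°, lon -71.478°) to each:
K5 (lat 36.062°, lon -70.628°): 358.9 mi
K3 (lat 27.144°, lon -68.373°): 321.1 mi
K2 (lat 29.651°, lon -75.229°): 240.3 mi
K1 (lat 31.591°, lon -73.852°): 147.8 mi
K4 (lat 31.005°, lon -70.110°): 81.3 mi

K5, K3, K2, K1, K4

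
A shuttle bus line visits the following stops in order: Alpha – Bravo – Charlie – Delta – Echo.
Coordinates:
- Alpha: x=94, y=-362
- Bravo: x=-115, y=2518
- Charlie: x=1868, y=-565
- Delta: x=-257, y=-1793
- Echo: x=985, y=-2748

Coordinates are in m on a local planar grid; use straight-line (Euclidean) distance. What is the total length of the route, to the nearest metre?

10574 m

Leg distances:
Alpha→Bravo: 2887.6 m  (cumulative 2887.6 m)
Bravo→Charlie: 3665.7 m  (cumulative 6553.2 m)
Charlie→Delta: 2454.3 m  (cumulative 9007.6 m)
Delta→Echo: 1566.7 m  (cumulative 10574.3 m)
Total route length ≈ 10574 m.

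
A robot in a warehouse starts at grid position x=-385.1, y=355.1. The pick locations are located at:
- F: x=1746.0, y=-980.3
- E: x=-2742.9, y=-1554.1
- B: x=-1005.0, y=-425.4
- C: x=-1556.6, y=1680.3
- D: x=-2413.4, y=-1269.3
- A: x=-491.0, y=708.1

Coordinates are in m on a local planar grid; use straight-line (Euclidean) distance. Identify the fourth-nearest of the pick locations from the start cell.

F

Distance to each, sorted:
A: 368.5 m
B: 996.7 m
C: 1768.8 m
F: 2514.9 m
D: 2598.6 m
E: 3033.9 m
The fourth-nearest is F at 2514.9 m.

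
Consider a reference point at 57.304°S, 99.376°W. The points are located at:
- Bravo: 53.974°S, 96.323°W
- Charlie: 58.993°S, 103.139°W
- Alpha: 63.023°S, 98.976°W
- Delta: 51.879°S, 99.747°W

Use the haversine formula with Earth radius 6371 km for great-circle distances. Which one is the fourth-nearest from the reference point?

Alpha

Distance to each, sorted:
Charlie: 289.8 km
Bravo: 416.8 km
Delta: 603.7 km
Alpha: 636.3 km
The fourth-nearest is Alpha at 636.3 km.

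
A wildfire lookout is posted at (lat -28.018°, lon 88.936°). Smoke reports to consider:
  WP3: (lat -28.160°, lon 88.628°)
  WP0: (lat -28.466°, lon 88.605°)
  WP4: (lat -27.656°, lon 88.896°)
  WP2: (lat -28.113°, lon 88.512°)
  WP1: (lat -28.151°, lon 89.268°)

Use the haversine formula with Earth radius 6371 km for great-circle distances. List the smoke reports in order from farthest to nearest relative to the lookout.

WP0, WP2, WP4, WP1, WP3

Computing each great-circle distance from (lat -28.018°, lon 88.936°):
WP0 (lat -28.466°, lon 88.605°): 59.4 km
WP2 (lat -28.113°, lon 88.512°): 42.9 km
WP4 (lat -27.656°, lon 88.896°): 40.4 km
WP1 (lat -28.151°, lon 89.268°): 35.8 km
WP3 (lat -28.160°, lon 88.628°): 34.1 km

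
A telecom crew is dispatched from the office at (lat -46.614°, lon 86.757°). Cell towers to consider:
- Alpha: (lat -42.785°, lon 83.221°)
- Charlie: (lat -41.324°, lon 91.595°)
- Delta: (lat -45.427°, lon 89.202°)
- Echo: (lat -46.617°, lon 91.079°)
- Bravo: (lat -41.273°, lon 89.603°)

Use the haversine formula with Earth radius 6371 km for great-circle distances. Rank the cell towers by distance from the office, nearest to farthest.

Computing each great-circle distance from (lat -46.614°, lon 86.757°):
Delta (lat -45.427°, lon 89.202°): 230.3 km
Echo (lat -46.617°, lon 91.079°): 330.1 km
Alpha (lat -42.785°, lon 83.221°): 509.2 km
Bravo (lat -41.273°, lon 89.603°): 636.0 km
Charlie (lat -41.324°, lon 91.595°): 703.9 km

Delta, Echo, Alpha, Bravo, Charlie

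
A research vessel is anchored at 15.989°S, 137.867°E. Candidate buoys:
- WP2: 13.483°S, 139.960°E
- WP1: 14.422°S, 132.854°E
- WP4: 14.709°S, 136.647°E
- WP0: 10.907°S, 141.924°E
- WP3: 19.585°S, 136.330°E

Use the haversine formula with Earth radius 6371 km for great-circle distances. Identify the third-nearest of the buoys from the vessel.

Distances from the vessel (15.989°S, 137.867°E):
WP4: 193.3 km
WP2: 358.2 km
WP3: 431.7 km
WP1: 565.4 km
WP0: 715.3 km
The third-nearest is WP3 at 431.7 km.

WP3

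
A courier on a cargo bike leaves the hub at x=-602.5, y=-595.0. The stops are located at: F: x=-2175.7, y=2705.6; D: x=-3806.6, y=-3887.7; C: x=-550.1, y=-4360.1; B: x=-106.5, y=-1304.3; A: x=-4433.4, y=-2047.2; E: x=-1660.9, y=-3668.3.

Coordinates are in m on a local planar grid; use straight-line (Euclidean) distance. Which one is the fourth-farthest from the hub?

Distance to each, sorted:
D: 4594.4 m
A: 4096.9 m
C: 3765.5 m
F: 3656.4 m
E: 3250.4 m
B: 865.5 m
The fourth-farthest is F at 3656.4 m.

F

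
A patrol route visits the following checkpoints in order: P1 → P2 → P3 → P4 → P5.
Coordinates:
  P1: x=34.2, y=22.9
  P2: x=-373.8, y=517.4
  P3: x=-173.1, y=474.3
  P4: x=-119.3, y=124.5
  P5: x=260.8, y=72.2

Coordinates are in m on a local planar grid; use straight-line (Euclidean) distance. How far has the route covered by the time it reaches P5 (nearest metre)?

Leg distances:
P1→P2: 641.1 m  (cumulative 641.1 m)
P2→P3: 205.3 m  (cumulative 846.4 m)
P3→P4: 353.9 m  (cumulative 1200.3 m)
P4→P5: 383.7 m  (cumulative 1584.0 m)
Cumulative distance at P5 ≈ 1584 m.

1584 m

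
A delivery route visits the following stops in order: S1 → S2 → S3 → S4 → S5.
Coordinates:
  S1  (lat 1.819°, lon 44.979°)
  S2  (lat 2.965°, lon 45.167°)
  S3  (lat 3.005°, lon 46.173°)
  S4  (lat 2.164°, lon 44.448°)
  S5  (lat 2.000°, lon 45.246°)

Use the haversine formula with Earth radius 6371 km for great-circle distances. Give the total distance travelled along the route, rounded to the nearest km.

545 km

Leg distances:
S1→S2: 129.1 km  (cumulative 129.1 km)
S2→S3: 111.8 km  (cumulative 240.9 km)
S3→S4: 213.2 km  (cumulative 454.1 km)
S4→S5: 90.5 km  (cumulative 544.7 km)
Total route length ≈ 545 km.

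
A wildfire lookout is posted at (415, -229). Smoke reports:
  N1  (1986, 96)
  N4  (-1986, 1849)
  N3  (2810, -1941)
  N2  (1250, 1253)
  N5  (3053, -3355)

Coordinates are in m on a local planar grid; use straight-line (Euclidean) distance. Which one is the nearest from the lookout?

N1

Distance to each, sorted:
N1: 1604.3 m
N2: 1701.0 m
N3: 2944.0 m
N4: 3175.4 m
N5: 4090.3 m
The nearest is N1 at 1604.3 m.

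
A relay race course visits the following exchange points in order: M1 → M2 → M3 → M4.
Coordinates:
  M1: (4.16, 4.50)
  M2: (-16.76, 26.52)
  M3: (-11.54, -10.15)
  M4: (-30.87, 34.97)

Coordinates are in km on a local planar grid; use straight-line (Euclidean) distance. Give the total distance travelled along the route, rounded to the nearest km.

116 km

Leg distances:
M1→M2: 30.4 km  (cumulative 30.4 km)
M2→M3: 37.0 km  (cumulative 67.4 km)
M3→M4: 49.1 km  (cumulative 116.5 km)
Total route length ≈ 116 km.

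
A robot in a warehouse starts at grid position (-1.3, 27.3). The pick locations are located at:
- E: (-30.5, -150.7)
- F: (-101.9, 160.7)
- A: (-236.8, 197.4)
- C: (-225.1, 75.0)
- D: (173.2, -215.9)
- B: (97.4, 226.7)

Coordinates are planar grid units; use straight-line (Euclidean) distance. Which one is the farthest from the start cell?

Distances from the start cell ((-1.3, 27.3)):
D: 299.3
A: 290.5
C: 228.8
B: 222.5
E: 180.4
F: 167.1
The farthest is D at 299.3.

D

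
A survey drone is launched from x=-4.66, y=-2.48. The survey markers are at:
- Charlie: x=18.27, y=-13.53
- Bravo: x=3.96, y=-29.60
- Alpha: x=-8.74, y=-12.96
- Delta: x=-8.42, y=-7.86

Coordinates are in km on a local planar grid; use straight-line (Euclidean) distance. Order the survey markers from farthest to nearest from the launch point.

Bravo, Charlie, Alpha, Delta

Distance from the launch point at x=-4.66, y=-2.48 to each:
Bravo x=3.96, y=-29.60: 28.5 km
Charlie x=18.27, y=-13.53: 25.5 km
Alpha x=-8.74, y=-12.96: 11.2 km
Delta x=-8.42, y=-7.86: 6.6 km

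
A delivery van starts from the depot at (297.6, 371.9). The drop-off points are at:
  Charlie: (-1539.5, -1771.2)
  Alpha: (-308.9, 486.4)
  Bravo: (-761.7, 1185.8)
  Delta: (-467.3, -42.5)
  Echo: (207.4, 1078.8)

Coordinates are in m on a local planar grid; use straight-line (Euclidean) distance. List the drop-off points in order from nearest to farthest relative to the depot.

Alpha, Echo, Delta, Bravo, Charlie

Distance from the depot at (297.6, 371.9) to each:
Alpha (-308.9, 486.4): 617.2 m
Echo (207.4, 1078.8): 712.6 m
Delta (-467.3, -42.5): 869.9 m
Bravo (-761.7, 1185.8): 1335.9 m
Charlie (-1539.5, -1771.2): 2822.7 m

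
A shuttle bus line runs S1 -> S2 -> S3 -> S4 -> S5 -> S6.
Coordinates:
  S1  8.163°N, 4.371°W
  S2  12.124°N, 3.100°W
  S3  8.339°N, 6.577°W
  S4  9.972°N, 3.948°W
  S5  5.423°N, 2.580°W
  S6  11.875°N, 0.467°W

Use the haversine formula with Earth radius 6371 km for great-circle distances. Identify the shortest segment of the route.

Leg distances:
S1→S2: 461.9 km
S2→S3: 567.3 km
S3→S4: 341.0 km
S4→S5: 527.8 km
S5→S6: 754.1 km
The shortest leg is S3–S4 at 341.0 km.

S3–S4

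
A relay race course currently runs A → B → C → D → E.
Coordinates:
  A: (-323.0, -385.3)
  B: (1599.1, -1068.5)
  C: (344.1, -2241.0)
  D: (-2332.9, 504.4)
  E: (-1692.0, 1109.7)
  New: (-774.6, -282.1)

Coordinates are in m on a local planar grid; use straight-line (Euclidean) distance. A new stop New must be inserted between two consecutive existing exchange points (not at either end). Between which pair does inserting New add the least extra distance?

between C and D

Added distance for inserting New between each consecutive pair:
A–B: 923.9 m
B–C: 3038.9 m
C–D: 166.8 m
D–E: 2530.9 m
Smallest added distance is 166.8 m, inserting between C and D.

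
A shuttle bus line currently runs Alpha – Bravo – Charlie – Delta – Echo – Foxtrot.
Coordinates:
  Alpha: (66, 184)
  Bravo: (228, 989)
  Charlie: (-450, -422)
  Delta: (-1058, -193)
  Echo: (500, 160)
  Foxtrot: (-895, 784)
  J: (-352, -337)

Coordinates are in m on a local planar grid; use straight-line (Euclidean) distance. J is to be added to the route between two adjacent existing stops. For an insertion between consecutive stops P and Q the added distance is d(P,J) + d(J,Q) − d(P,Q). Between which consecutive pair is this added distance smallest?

between Bravo and Charlie

Added distance for inserting J between each consecutive pair:
Alpha–Bravo: 1294.1 m
Bravo–Charlie: 11.6 m
Charlie–Delta: 200.6 m
Delta–Echo: 109.4 m
Echo–Foxtrot: 703.7 m
Smallest added distance is 11.6 m, inserting between Bravo and Charlie.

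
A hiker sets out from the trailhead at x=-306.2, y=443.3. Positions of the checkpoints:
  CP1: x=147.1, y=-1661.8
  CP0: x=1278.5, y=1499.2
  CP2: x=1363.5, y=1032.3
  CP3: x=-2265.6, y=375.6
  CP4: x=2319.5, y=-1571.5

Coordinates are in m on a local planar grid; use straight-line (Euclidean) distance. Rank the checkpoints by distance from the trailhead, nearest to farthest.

CP2, CP0, CP3, CP1, CP4

Computing each straight-line distance from x=-306.2, y=443.3:
CP2 x=1363.5, y=1032.3: 1770.5 m
CP0 x=1278.5, y=1499.2: 1904.3 m
CP3 x=-2265.6, y=375.6: 1960.6 m
CP1 x=147.1, y=-1661.8: 2153.4 m
CP4 x=2319.5, y=-1571.5: 3309.6 m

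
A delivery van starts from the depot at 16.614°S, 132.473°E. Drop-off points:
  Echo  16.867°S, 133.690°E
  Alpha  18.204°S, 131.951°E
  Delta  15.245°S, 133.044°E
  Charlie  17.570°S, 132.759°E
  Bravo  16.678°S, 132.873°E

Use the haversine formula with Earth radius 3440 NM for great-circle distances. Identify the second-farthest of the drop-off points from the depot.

Delta

Distances from the depot (16.614°S, 132.473°E):
Alpha: 100.0 NM
Delta: 88.6 NM
Echo: 71.6 NM
Charlie: 59.7 NM
Bravo: 23.3 NM
The second-farthest is Delta at 88.6 NM.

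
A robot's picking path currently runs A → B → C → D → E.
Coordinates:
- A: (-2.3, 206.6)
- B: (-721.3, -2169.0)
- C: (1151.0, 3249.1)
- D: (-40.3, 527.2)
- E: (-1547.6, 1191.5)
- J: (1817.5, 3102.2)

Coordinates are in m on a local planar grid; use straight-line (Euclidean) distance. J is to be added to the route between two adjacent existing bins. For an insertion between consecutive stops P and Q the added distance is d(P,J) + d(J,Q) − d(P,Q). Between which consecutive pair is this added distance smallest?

Added distance for inserting J between each consecutive pair:
A–B: 6788.7 m
B–C: 800.7 m
C–D: 886.5 m
D–E: 5397.7 m
Smallest added distance is 800.7 m, inserting between B and C.

between B and C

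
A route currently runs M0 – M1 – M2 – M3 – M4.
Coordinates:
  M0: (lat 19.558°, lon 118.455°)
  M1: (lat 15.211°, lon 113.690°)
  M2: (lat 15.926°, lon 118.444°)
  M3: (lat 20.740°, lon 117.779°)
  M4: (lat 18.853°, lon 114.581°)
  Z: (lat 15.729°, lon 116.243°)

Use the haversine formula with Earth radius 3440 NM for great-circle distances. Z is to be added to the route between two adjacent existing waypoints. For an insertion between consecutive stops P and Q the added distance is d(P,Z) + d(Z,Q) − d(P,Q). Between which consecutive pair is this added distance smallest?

between M1 and M2

Added distance for inserting Z between each consecutive pair:
M0–M1: 35.7 NM
M1–M2: 0.4 NM
M2–M3: 149.5 NM
M3–M4: 310.5 NM
Smallest added distance is 0.4 NM, inserting between M1 and M2.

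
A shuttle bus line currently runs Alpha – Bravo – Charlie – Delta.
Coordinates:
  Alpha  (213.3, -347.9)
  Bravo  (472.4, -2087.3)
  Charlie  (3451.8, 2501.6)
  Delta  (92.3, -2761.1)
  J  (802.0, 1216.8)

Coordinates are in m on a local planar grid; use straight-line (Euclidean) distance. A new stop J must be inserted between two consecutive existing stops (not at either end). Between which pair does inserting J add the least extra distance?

Added distance for inserting J between each consecutive pair:
Alpha–Bravo: 3233.7 m
Bravo–Charlie: 794.1 m
Charlie–Delta: 742.0 m
Smallest added distance is 742.0 m, inserting between Charlie and Delta.

between Charlie and Delta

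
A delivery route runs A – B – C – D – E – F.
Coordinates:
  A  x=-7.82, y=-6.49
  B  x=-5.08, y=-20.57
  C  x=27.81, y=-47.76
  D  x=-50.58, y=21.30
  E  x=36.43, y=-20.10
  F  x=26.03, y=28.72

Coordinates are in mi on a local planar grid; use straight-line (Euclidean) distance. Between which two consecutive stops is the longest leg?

C–D

Leg distances:
A→B: 14.3 mi
B→C: 42.7 mi
C→D: 104.5 mi
D→E: 96.4 mi
E→F: 49.9 mi
The longest leg is C–D at 104.5 mi.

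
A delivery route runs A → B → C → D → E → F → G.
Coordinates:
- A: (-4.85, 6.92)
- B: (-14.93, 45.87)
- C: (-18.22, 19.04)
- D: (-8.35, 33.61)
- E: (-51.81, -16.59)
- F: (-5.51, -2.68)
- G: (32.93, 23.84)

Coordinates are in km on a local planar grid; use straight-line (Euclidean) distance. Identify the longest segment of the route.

Leg distances:
A→B: 40.2 km
B→C: 27.0 km
C→D: 17.6 km
D→E: 66.4 km
E→F: 48.3 km
F→G: 46.7 km
The longest leg is D–E at 66.4 km.

D–E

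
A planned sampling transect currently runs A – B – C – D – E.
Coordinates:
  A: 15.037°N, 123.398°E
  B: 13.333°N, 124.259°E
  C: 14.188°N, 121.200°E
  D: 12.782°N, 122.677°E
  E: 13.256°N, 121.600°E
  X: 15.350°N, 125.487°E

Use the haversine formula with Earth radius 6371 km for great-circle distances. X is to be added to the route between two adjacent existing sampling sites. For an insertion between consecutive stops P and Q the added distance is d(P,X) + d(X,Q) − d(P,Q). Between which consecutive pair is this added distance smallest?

Added distance for inserting X between each consecutive pair:
A–B: 276.2 km
B–C: 395.3 km
C–D: 671.6 km
D–E: 767.5 km
Smallest added distance is 276.2 km, inserting between A and B.

between A and B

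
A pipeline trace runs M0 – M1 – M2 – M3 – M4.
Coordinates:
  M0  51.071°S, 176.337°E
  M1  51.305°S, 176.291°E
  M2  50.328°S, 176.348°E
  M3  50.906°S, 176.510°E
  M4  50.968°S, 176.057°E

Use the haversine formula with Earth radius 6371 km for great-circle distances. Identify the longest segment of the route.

Leg distances:
M0→M1: 26.2 km
M1→M2: 108.7 km
M2→M3: 65.3 km
M3→M4: 32.5 km
The longest leg is M1–M2 at 108.7 km.

M1–M2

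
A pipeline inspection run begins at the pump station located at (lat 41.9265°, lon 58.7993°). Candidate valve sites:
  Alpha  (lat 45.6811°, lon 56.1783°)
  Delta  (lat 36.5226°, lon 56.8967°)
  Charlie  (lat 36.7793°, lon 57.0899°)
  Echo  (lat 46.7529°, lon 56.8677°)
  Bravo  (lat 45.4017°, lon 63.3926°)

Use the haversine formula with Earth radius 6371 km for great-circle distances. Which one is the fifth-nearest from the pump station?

Delta

Distances from the pump station ((lat 41.9265°, lon 58.7993°)):
Alpha: 467.4 km
Bravo: 534.5 km
Echo: 558.2 km
Charlie: 590.9 km
Delta: 622.8 km
The fifth-nearest is Delta at 622.8 km.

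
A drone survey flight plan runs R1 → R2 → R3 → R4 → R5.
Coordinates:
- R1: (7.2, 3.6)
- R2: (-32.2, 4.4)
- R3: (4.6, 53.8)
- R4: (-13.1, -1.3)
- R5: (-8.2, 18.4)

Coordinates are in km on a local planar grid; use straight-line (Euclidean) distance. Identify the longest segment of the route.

Leg distances:
R1→R2: 39.4 km
R2→R3: 61.6 km
R3→R4: 57.9 km
R4→R5: 20.3 km
The longest leg is R2–R3 at 61.6 km.

R2–R3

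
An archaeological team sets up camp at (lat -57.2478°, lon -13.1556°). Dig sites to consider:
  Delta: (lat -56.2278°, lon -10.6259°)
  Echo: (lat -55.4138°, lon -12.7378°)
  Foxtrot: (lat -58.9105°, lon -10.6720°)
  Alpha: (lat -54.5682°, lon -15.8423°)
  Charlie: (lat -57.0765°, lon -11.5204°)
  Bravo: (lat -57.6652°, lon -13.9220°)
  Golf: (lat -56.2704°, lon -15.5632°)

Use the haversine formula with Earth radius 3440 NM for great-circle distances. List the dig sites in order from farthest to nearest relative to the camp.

Computing each great-circle distance from (lat -57.2478°, lon -13.1556°):
Alpha (lat -54.5682°, lon -15.8423°): 184.5 NM
Foxtrot (lat -58.9105°, lon -10.6720°): 127.2 NM
Echo (lat -55.4138°, lon -12.7378°): 111.0 NM
Delta (lat -56.2278°, lon -10.6259°): 103.4 NM
Golf (lat -56.2704°, lon -15.5632°): 98.6 NM
Charlie (lat -57.0765°, lon -11.5204°): 54.2 NM
Bravo (lat -57.6652°, lon -13.9220°): 35.2 NM

Alpha, Foxtrot, Echo, Delta, Golf, Charlie, Bravo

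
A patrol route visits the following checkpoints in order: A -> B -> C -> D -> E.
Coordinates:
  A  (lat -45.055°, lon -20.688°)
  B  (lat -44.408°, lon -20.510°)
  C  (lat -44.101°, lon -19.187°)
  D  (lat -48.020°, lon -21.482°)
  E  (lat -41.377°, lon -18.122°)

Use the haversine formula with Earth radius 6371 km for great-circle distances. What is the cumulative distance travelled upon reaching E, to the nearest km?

1439 km

Leg distances:
A→B: 73.3 km  (cumulative 73.3 km)
B→C: 110.8 km  (cumulative 184.1 km)
C→D: 470.3 km  (cumulative 654.4 km)
D→E: 784.8 km  (cumulative 1439.1 km)
Cumulative distance at E ≈ 1439 km.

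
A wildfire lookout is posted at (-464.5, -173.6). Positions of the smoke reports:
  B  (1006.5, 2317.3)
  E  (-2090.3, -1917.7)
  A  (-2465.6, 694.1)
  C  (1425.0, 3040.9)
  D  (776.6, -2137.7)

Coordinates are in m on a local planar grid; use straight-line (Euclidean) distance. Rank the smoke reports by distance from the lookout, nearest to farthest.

A, D, E, B, C

Computing each straight-line distance from (-464.5, -173.6):
A (-2465.6, 694.1): 2181.1 m
D (776.6, -2137.7): 2323.4 m
E (-2090.3, -1917.7): 2384.3 m
B (1006.5, 2317.3): 2892.8 m
C (1425.0, 3040.9): 3728.7 m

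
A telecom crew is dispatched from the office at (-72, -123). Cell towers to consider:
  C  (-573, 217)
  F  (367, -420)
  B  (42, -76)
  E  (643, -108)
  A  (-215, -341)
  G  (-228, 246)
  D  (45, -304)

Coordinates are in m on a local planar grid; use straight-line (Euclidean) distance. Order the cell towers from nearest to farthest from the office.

Distances from the office:
B (42, -76): 123.3 m
D (45, -304): 215.5 m
A (-215, -341): 260.7 m
G (-228, 246): 400.6 m
F (367, -420): 530.0 m
C (-573, 217): 605.5 m
E (643, -108): 715.2 m

B, D, A, G, F, C, E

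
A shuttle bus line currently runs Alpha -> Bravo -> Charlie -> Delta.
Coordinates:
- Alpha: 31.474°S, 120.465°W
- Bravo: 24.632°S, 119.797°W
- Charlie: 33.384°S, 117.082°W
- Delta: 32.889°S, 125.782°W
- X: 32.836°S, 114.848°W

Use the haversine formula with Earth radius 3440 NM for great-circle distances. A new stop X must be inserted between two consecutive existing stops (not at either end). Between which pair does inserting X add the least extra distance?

Added distance for inserting X between each consecutive pair:
Alpha–Bravo: 441.7 NM
Bravo–Charlie: 129.7 NM
Charlie–Delta: 230.0 NM
Smallest added distance is 129.7 NM, inserting between Bravo and Charlie.

between Bravo and Charlie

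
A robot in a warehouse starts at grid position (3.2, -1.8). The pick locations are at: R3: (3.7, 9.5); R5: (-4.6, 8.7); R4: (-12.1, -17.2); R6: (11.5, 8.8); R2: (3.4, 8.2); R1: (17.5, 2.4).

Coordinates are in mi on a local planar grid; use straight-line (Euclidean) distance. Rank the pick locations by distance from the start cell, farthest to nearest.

Computing each straight-line distance from (3.2, -1.8):
R4 (-12.1, -17.2): 21.7 mi
R1 (17.5, 2.4): 14.9 mi
R6 (11.5, 8.8): 13.5 mi
R5 (-4.6, 8.7): 13.1 mi
R3 (3.7, 9.5): 11.3 mi
R2 (3.4, 8.2): 10.0 mi

R4, R1, R6, R5, R3, R2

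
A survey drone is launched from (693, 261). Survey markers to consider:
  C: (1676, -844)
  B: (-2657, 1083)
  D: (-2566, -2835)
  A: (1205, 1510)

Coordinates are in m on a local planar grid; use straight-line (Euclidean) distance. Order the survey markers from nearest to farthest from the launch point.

Computing each straight-line distance from (693, 261):
A (1205, 1510): 1349.9 m
C (1676, -844): 1479.0 m
B (-2657, 1083): 3449.4 m
D (-2566, -2835): 4495.1 m

A, C, B, D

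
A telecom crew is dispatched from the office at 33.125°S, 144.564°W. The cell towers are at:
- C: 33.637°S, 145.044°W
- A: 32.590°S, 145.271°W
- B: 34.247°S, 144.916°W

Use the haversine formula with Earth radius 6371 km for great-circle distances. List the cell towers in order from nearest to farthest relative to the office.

Distance from the office at 33.125°S, 144.564°W to each:
C 33.637°S, 145.044°W: 72.3 km
A 32.590°S, 145.271°W: 88.9 km
B 34.247°S, 144.916°W: 128.9 km

C, A, B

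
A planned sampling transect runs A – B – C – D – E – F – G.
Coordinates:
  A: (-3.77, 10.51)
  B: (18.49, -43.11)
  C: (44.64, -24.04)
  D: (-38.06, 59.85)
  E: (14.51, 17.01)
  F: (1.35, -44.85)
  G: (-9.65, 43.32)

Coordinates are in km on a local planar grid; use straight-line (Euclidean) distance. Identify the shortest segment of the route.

Leg distances:
A→B: 58.1 km
B→C: 32.4 km
C→D: 117.8 km
D→E: 67.8 km
E→F: 63.2 km
F→G: 88.9 km
The shortest leg is B–C at 32.4 km.

B–C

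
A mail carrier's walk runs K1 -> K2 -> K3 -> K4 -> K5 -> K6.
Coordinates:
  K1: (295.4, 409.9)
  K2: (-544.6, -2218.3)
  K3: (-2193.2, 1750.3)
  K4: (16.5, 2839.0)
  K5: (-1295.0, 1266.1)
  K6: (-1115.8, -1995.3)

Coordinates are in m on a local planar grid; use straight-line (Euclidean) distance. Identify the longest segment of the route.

K2–K3

Leg distances:
K1→K2: 2759.2 m
K2→K3: 4297.4 m
K3→K4: 2463.3 m
K4→K5: 2047.9 m
K5→K6: 3266.3 m
The longest leg is K2–K3 at 4297.4 m.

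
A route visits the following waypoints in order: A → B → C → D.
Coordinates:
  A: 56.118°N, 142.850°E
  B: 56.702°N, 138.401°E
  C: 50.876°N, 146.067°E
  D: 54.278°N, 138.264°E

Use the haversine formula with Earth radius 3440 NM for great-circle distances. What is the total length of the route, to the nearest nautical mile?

Leg distances:
A→B: 151.9 NM  (cumulative 151.9 NM)
B→C: 442.5 NM  (cumulative 594.3 NM)
C→D: 350.1 NM  (cumulative 944.4 NM)
Total route length ≈ 944 NM.

944 NM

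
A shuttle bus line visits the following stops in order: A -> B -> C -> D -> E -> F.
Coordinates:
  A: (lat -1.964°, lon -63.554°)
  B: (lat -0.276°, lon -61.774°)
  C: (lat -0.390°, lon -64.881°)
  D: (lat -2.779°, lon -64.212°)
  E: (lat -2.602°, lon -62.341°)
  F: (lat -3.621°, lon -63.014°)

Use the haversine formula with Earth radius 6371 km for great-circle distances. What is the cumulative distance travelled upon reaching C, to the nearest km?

Leg distances:
A→B: 272.7 km  (cumulative 272.7 km)
B→C: 345.7 km  (cumulative 618.4 km)
Cumulative distance at C ≈ 618 km.

618 km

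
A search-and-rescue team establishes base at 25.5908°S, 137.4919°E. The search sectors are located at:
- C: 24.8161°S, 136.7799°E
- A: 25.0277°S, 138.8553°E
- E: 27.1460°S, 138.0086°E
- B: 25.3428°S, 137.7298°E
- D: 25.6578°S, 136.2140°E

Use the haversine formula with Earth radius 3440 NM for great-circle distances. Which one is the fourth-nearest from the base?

A

Distance to each, sorted:
B: 19.7 NM
C: 60.5 NM
D: 69.3 NM
A: 81.4 NM
E: 97.4 NM
The fourth-nearest is A at 81.4 NM.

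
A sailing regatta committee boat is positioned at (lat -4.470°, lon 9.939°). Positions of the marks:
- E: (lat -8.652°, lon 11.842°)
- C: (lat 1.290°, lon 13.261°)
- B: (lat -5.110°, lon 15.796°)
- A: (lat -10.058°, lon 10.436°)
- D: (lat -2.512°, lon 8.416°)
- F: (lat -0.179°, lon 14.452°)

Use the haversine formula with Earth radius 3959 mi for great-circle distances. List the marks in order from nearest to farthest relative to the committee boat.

D, E, A, B, F, C

Distances from the committee boat:
D (lat -2.512°, lon 8.416°): 171.3 mi
E (lat -8.652°, lon 11.842°): 317.1 mi
A (lat -10.058°, lon 10.436°): 387.6 mi
B (lat -5.110°, lon 15.796°): 405.7 mi
F (lat -0.179°, lon 14.452°): 430.1 mi
C (lat 1.290°, lon 13.261°): 459.4 mi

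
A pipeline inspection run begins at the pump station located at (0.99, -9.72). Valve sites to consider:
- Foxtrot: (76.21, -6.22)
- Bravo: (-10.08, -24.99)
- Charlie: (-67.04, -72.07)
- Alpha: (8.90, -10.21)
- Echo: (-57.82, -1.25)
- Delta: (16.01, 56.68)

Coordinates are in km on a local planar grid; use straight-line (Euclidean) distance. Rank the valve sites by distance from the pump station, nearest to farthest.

Distance from the pump station at (0.99, -9.72) to each:
Alpha (8.90, -10.21): 7.9 km
Bravo (-10.08, -24.99): 18.9 km
Echo (-57.82, -1.25): 59.4 km
Delta (16.01, 56.68): 68.1 km
Foxtrot (76.21, -6.22): 75.3 km
Charlie (-67.04, -72.07): 92.3 km

Alpha, Bravo, Echo, Delta, Foxtrot, Charlie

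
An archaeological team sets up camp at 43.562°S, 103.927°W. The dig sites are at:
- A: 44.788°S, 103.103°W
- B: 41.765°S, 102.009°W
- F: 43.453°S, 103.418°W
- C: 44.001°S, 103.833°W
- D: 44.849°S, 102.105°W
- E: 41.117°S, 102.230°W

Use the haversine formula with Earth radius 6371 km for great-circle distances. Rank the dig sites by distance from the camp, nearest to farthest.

Computing each great-circle distance from 43.562°S, 103.927°W:
F 43.453°S, 103.418°W: 42.8 km
C 44.001°S, 103.833°W: 49.4 km
A 44.788°S, 103.103°W: 151.3 km
D 44.849°S, 102.105°W: 203.9 km
B 41.765°S, 102.009°W: 254.0 km
E 41.117°S, 102.230°W: 305.5 km

F, C, A, D, B, E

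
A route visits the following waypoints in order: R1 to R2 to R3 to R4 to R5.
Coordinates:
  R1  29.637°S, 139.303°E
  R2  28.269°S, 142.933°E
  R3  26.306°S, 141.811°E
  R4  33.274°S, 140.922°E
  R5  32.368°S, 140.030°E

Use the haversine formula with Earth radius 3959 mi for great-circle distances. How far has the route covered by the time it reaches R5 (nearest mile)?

957 mi

Leg distances:
R1→R2: 238.9 mi  (cumulative 238.9 mi)
R2→R3: 152.1 mi  (cumulative 391.1 mi)
R3→R4: 484.4 mi  (cumulative 875.5 mi)
R4→R5: 81.3 mi  (cumulative 956.7 mi)
Cumulative distance at R5 ≈ 957 mi.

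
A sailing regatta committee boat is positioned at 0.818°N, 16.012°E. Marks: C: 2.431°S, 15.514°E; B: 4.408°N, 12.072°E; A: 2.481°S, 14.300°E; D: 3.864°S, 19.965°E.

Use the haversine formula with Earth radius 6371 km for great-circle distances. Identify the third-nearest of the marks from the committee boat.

Distances from the committee boat (0.818°N, 16.012°E):
C: 365.5 km
A: 413.3 km
B: 592.3 km
D: 681.2 km
The third-nearest is B at 592.3 km.

B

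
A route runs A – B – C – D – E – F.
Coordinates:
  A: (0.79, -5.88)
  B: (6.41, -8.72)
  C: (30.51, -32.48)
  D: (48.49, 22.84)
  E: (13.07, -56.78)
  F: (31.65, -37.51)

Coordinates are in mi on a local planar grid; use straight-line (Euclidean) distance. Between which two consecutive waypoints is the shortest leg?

Leg distances:
A→B: 6.3 mi
B→C: 33.8 mi
C→D: 58.2 mi
D→E: 87.1 mi
E→F: 26.8 mi
The shortest leg is A–B at 6.3 mi.

A–B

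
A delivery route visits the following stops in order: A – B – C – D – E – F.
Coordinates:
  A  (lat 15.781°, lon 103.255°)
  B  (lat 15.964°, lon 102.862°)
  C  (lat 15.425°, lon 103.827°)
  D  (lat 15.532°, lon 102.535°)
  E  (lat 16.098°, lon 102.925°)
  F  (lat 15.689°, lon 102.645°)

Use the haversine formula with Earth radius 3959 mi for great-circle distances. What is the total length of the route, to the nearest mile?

270 mi

Leg distances:
A→B: 29.0 mi  (cumulative 29.0 mi)
B→C: 74.2 mi  (cumulative 103.2 mi)
C→D: 86.4 mi  (cumulative 189.6 mi)
D→E: 46.9 mi  (cumulative 236.5 mi)
E→F: 33.8 mi  (cumulative 270.3 mi)
Total route length ≈ 270 mi.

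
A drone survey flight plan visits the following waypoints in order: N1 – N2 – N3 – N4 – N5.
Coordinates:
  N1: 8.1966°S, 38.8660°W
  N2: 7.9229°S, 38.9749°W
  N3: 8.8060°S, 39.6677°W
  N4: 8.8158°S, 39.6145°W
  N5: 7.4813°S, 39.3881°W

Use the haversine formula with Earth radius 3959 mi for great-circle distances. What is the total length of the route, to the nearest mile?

Leg distances:
N1→N2: 20.3 mi  (cumulative 20.3 mi)
N2→N3: 77.2 mi  (cumulative 97.6 mi)
N3→N4: 3.7 mi  (cumulative 101.3 mi)
N4→N5: 93.5 mi  (cumulative 194.8 mi)
Total route length ≈ 195 mi.

195 mi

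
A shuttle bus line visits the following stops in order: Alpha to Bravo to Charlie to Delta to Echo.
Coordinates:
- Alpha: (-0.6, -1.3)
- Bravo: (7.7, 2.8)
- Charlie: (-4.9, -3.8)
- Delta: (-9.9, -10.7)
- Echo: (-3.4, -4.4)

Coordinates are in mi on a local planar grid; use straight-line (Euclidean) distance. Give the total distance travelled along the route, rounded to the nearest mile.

41 mi

Leg distances:
Alpha→Bravo: 9.3 mi  (cumulative 9.3 mi)
Bravo→Charlie: 14.2 mi  (cumulative 23.5 mi)
Charlie→Delta: 8.5 mi  (cumulative 32.0 mi)
Delta→Echo: 9.1 mi  (cumulative 41.1 mi)
Total route length ≈ 41 mi.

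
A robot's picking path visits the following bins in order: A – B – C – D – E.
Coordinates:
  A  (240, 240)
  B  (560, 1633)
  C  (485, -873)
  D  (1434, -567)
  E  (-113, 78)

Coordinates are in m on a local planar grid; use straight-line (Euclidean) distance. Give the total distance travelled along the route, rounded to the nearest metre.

6610 m

Leg distances:
A→B: 1429.3 m  (cumulative 1429.3 m)
B→C: 2507.1 m  (cumulative 3936.4 m)
C→D: 997.1 m  (cumulative 4933.5 m)
D→E: 1676.1 m  (cumulative 6609.6 m)
Total route length ≈ 6610 m.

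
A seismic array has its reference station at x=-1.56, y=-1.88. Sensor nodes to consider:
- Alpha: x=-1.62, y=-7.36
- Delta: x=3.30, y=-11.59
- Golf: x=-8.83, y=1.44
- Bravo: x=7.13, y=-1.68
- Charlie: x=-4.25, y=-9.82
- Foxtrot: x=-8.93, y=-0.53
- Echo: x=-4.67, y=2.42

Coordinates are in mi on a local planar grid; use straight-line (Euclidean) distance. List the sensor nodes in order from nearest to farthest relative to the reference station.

Echo, Alpha, Foxtrot, Golf, Charlie, Bravo, Delta

Computing each straight-line distance from x=-1.56, y=-1.88:
Echo x=-4.67, y=2.42: 5.3 mi
Alpha x=-1.62, y=-7.36: 5.5 mi
Foxtrot x=-8.93, y=-0.53: 7.5 mi
Golf x=-8.83, y=1.44: 8.0 mi
Charlie x=-4.25, y=-9.82: 8.4 mi
Bravo x=7.13, y=-1.68: 8.7 mi
Delta x=3.30, y=-11.59: 10.9 mi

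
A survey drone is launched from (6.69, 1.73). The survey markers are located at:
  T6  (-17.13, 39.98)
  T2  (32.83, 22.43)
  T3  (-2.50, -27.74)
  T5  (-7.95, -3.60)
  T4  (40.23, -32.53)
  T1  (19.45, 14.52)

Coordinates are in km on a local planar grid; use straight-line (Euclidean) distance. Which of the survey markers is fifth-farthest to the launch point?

T1

Distance to each, sorted:
T4: 47.9 km
T6: 45.1 km
T2: 33.3 km
T3: 30.9 km
T1: 18.1 km
T5: 15.6 km
The fifth-farthest is T1 at 18.1 km.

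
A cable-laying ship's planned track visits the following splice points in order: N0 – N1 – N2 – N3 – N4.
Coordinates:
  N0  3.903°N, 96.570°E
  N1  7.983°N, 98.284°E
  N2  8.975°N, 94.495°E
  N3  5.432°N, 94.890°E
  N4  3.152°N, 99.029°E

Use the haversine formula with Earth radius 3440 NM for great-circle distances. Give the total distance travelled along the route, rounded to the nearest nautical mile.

995 NM

Leg distances:
N0→N1: 265.5 NM  (cumulative 265.5 NM)
N1→N2: 232.7 NM  (cumulative 498.2 NM)
N2→N3: 214.0 NM  (cumulative 712.2 NM)
N3→N4: 283.1 NM  (cumulative 995.3 NM)
Total route length ≈ 995 NM.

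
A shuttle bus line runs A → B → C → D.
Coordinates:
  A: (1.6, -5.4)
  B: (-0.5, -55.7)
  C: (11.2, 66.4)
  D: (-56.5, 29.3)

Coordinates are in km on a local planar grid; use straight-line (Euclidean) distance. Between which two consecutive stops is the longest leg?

Leg distances:
A→B: 50.3 km
B→C: 122.7 km
C→D: 77.2 km
The longest leg is B–C at 122.7 km.

B–C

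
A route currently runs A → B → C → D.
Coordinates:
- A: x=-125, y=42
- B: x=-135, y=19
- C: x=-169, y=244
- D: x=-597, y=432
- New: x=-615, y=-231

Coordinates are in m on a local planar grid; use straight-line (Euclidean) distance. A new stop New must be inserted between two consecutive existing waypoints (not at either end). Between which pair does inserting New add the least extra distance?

between C and D

Added distance for inserting New between each consecutive pair:
A–B: 1077.0 m
B–C: 965.2 m
C–D: 847.3 m
Smallest added distance is 847.3 m, inserting between C and D.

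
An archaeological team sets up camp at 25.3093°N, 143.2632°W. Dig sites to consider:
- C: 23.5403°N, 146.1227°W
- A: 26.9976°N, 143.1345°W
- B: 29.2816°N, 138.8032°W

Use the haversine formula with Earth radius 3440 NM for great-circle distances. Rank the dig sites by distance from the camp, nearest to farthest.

A, C, B

Distances from the camp:
A 26.9976°N, 143.1345°W: 101.6 NM
C 23.5403°N, 146.1227°W: 189.0 NM
B 29.2816°N, 138.8032°W: 336.8 NM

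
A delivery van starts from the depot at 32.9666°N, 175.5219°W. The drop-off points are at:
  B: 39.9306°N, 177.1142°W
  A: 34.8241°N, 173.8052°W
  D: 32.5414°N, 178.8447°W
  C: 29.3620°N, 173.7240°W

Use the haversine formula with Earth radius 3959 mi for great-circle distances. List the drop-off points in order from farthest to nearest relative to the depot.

Distances from the depot:
B 39.9306°N, 177.1142°W: 489.2 mi
C 29.3620°N, 173.7240°W: 270.8 mi
D 32.5414°N, 178.8447°W: 195.3 mi
A 34.8241°N, 173.8052°W: 161.8 mi

B, C, D, A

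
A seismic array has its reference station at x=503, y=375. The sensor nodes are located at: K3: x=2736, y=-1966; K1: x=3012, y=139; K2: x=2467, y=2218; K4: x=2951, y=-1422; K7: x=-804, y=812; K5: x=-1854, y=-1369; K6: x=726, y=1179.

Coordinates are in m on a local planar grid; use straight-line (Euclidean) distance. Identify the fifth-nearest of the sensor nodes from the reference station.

K5

Distance to each, sorted:
K6: 834.4 m
K7: 1378.1 m
K1: 2520.1 m
K2: 2693.3 m
K5: 2932.1 m
K4: 3036.8 m
K3: 3235.2 m
The fifth-nearest is K5 at 2932.1 m.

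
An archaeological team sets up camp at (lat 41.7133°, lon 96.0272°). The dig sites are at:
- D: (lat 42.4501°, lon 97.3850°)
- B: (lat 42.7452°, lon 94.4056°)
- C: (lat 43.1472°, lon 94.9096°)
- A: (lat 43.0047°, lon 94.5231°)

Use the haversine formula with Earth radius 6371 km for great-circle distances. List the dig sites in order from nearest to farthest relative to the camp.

Distance from the camp at (lat 41.7133°, lon 96.0272°) to each:
D (lat 42.4501°, lon 97.3850°): 138.8 km
B (lat 42.7452°, lon 94.4056°): 176.0 km
C (lat 43.1472°, lon 94.9096°): 183.9 km
A (lat 43.0047°, lon 94.5231°): 189.4 km

D, B, C, A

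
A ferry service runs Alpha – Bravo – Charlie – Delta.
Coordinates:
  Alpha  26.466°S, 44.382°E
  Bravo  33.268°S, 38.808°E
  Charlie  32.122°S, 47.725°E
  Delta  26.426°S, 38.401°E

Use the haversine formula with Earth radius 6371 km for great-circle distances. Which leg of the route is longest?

Leg distances:
Alpha→Bravo: 927.5 km
Bravo→Charlie: 843.8 km
Charlie→Delta: 1103.3 km
The longest leg is Charlie–Delta at 1103.3 km.

Charlie–Delta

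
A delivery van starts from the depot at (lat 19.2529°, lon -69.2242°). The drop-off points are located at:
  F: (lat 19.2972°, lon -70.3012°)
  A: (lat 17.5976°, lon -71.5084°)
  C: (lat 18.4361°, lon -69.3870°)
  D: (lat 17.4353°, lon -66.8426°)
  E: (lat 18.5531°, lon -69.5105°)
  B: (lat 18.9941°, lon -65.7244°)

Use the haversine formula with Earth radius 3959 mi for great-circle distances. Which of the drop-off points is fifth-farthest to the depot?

Distances from the depot ((lat 19.2529°, lon -69.2242°)):
B: 229.2 mi
D: 200.4 mi
A: 188.4 mi
F: 70.3 mi
C: 57.4 mi
E: 51.9 mi
The fifth-farthest is C at 57.4 mi.

C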